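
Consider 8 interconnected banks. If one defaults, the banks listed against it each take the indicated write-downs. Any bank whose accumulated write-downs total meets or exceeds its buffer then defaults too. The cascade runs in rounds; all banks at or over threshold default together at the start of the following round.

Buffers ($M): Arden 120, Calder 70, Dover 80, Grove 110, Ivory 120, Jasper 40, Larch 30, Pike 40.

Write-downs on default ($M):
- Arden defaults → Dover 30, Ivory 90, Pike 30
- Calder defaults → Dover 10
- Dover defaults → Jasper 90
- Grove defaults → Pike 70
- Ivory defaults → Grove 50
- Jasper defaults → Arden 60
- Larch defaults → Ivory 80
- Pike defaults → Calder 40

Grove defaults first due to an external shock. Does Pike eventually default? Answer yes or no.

yes

Round 1 — Grove defaults (initial).
  Pike: +70 → 70 ≥ 40
Round 2 — Pike defaults.
  Calder: +40 → 40 < 70
No further defaults.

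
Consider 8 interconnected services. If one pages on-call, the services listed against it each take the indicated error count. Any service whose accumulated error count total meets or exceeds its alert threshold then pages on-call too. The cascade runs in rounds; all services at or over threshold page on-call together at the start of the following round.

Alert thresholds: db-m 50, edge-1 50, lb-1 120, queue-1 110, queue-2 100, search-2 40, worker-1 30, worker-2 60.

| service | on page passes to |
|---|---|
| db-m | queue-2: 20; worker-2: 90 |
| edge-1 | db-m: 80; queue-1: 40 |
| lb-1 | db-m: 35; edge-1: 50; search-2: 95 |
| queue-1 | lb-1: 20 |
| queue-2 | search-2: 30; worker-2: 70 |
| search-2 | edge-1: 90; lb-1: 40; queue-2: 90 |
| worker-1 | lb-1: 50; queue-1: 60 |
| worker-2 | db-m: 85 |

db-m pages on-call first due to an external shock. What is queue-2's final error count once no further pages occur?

Round 1 — db-m pages on-call (initial).
  queue-2: +20 → 20 < 100
  worker-2: +90 → 90 ≥ 60
Round 2 — worker-2 pages on-call.
No further pages.

20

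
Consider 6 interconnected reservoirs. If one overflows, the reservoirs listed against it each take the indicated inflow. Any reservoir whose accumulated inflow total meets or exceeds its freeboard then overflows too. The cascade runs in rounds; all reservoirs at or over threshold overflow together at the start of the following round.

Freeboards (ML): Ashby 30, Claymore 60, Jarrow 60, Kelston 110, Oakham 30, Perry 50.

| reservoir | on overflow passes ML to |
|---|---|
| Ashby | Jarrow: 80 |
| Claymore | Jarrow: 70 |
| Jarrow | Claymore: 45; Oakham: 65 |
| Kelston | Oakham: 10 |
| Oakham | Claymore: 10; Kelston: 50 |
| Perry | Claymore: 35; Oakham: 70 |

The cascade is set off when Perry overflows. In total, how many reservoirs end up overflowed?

2

Round 1 — Perry overflows (initial).
  Claymore: +35 → 35 < 60
  Oakham: +70 → 70 ≥ 30
Round 2 — Oakham overflows.
  Claymore: +10 → 45 < 60
  Kelston: +50 → 50 < 110
No further overflows.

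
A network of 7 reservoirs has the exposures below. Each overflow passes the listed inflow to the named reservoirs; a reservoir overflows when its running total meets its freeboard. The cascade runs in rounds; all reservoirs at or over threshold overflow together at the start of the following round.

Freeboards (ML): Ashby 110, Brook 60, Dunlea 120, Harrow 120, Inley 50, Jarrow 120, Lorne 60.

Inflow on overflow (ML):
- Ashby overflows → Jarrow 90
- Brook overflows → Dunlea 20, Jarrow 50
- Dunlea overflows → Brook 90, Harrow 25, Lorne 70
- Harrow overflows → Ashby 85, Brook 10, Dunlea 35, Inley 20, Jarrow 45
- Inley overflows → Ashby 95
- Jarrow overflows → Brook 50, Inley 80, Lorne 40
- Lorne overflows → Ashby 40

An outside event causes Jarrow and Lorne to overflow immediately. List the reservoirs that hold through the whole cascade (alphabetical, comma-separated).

Brook, Dunlea, Harrow

Round 1 — Jarrow, Lorne overflow (initial).
  Ashby: +40 → 40 < 110
  Brook: +50 → 50 < 60
  Inley: +80 → 80 ≥ 50
Round 2 — Inley overflows.
  Ashby: +95 → 135 ≥ 110
Round 3 — Ashby overflows.
No further overflows.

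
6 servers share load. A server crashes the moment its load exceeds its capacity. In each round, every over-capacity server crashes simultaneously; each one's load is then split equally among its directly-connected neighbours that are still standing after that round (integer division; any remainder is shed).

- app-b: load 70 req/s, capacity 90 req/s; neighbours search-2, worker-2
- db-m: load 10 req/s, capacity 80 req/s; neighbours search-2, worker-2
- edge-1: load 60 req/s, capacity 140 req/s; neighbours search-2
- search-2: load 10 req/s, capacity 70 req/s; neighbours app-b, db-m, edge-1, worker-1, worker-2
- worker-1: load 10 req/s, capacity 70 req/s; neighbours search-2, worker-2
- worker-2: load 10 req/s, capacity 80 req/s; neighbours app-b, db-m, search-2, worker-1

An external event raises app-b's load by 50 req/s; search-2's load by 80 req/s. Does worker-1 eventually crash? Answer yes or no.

yes

Round 1 — app-b at 120 > 90; search-2 at 90 > 70. app-b, search-2 crash.
  app-b sheds 120 req/s to worker-2: 120 each.
    worker-2: 10+120 = 130 > 80
  search-2 sheds 90 req/s to db-m, edge-1, worker-1, worker-2: 22 each (2 lost).
    db-m: 10+22 = 32 ≤ 80
    edge-1: 60+22 = 82 ≤ 140
    worker-1: 10+22 = 32 ≤ 70
    worker-2: 130+22 = 152 > 80
Round 2 — worker-2 crashes.
  worker-2 sheds 152 req/s to db-m, worker-1: 76 each.
    db-m: 32+76 = 108 > 80
    worker-1: 32+76 = 108 > 70
Round 3 — db-m, worker-1 crash.
  db-m sheds 108 req/s: no online neighbours, lost.
  worker-1 sheds 108 req/s: no online neighbours, lost.
No further crashes.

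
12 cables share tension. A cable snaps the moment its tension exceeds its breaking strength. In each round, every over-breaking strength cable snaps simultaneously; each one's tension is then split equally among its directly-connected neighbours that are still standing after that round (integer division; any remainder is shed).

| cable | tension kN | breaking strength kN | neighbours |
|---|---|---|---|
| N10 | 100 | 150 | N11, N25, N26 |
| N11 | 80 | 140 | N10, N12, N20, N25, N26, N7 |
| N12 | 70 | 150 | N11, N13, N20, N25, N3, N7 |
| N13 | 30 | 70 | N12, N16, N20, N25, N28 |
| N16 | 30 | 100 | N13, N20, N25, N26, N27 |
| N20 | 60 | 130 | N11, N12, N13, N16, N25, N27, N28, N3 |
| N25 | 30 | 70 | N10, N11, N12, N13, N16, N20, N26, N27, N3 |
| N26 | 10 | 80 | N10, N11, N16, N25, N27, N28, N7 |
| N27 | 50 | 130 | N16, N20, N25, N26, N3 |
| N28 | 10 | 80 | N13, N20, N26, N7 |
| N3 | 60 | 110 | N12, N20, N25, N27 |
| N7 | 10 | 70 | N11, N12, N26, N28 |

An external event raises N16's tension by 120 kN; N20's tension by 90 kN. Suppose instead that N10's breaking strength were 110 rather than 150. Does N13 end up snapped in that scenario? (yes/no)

yes

With N10's breaking strength at 110:
Round 1 — N16 at 150 > 100; N20 at 150 > 130. N16, N20 snap.
  N16 sheds 150 kN to N13, N25, N26, N27: 37 each (2 lost).
    N13: 30+37 = 67 ≤ 70
    N25: 30+37 = 67 ≤ 70
    N26: 10+37 = 47 ≤ 80
    N27: 50+37 = 87 ≤ 130
  N20 sheds 150 kN to N11, N12, N13, N25, N27, N28, N3: 21 each (3 lost).
    N11: 80+21 = 101 ≤ 140
    N12: 70+21 = 91 ≤ 150
    N13: 67+21 = 88 > 70
    N25: 67+21 = 88 > 70
    N27: 87+21 = 108 ≤ 130
    N28: 10+21 = 31 ≤ 80
    N3: 60+21 = 81 ≤ 110
Round 2 — N13, N25 snap.
  N13 sheds 88 kN to N12, N28: 44 each.
    N12: 91+44 = 135 ≤ 150
    N28: 31+44 = 75 ≤ 80
  N25 sheds 88 kN to N10, N11, N12, N26, N27, N3: 14 each (4 lost).
    N10: 100+14 = 114 > 110
    N11: 101+14 = 115 ≤ 140
    N12: 135+14 = 149 ≤ 150
    N26: 47+14 = 61 ≤ 80
    N27: 108+14 = 122 ≤ 130
    N3: 81+14 = 95 ≤ 110
Round 3 — N10 snaps.
  N10 sheds 114 kN to N11, N26: 57 each.
    N11: 115+57 = 172 > 140
    N26: 61+57 = 118 > 80
Round 4 — N11, N26 snap.
  N11 sheds 172 kN to N12, N7: 86 each.
    N12: 149+86 = 235 > 150
    N7: 10+86 = 96 > 70
  N26 sheds 118 kN to N27, N28, N7: 39 each (1 lost).
    N27: 122+39 = 161 > 130
    N28: 75+39 = 114 > 80
    N7: 96+39 = 135 > 70
Round 5 — N12, N27, N28, N7 snap.
  N12 sheds 235 kN to N3: 235 each.
    N3: 95+235 = 330 > 110
  N27 sheds 161 kN to N3: 161 each.
    N3: 330+161 = 491 > 110
  N28 sheds 114 kN: no online neighbours, lost.
  N7 sheds 135 kN: no online neighbours, lost.
Round 6 — N3 snaps.
  N3 sheds 491 kN: no online neighbours, lost.
No further breaks.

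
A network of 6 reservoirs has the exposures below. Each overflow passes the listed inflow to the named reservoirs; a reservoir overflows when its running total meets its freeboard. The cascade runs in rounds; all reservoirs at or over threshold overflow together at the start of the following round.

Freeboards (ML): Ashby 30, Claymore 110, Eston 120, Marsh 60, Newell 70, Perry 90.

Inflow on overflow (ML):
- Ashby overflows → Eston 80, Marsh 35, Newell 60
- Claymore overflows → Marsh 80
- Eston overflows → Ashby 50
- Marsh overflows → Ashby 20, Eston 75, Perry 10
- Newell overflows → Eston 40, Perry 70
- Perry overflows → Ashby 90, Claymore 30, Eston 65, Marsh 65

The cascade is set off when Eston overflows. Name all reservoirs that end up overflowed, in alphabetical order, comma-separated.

Ashby, Eston

Round 1 — Eston overflows (initial).
  Ashby: +50 → 50 ≥ 30
Round 2 — Ashby overflows.
  Marsh: +35 → 35 < 60
  Newell: +60 → 60 < 70
No further overflows.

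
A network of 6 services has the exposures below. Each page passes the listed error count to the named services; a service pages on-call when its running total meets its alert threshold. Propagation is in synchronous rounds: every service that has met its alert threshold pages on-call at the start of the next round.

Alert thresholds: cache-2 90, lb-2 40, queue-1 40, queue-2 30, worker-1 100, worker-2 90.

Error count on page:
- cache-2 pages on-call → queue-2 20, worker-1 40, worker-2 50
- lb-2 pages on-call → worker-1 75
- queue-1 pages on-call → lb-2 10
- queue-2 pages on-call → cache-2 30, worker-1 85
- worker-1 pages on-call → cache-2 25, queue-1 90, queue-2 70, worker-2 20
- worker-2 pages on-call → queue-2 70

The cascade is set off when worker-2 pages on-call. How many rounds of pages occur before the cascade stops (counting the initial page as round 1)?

2

Round 1 — worker-2 pages on-call (initial).
  queue-2: +70 → 70 ≥ 30
Round 2 — queue-2 pages on-call.
  cache-2: +30 → 30 < 90
  worker-1: +85 → 85 < 100
No further pages.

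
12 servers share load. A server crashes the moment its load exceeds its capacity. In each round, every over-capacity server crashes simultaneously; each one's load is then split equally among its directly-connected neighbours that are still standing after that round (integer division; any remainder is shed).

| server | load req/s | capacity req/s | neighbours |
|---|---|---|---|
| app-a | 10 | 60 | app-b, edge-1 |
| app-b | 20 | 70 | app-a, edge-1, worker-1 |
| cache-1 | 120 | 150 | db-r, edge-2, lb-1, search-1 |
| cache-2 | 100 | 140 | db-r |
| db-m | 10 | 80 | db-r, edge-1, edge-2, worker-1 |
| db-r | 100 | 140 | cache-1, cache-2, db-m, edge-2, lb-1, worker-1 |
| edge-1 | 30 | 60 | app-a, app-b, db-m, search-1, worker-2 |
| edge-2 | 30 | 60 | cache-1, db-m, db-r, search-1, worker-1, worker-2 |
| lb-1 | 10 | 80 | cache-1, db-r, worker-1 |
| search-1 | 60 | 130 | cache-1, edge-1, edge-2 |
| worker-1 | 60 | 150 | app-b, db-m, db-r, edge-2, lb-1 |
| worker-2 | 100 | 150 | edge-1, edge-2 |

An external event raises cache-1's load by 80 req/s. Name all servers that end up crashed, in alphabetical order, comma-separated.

Round 1 — cache-1 at 200 > 150. cache-1 crashes.
  cache-1 sheds 200 req/s to db-r, edge-2, lb-1, search-1: 50 each.
    db-r: 100+50 = 150 > 140
    edge-2: 30+50 = 80 > 60
    lb-1: 10+50 = 60 ≤ 80
    search-1: 60+50 = 110 ≤ 130
Round 2 — db-r, edge-2 crash.
  db-r sheds 150 req/s to cache-2, db-m, lb-1, worker-1: 37 each (2 lost).
    cache-2: 100+37 = 137 ≤ 140
    db-m: 10+37 = 47 ≤ 80
    lb-1: 60+37 = 97 > 80
    worker-1: 60+37 = 97 ≤ 150
  edge-2 sheds 80 req/s to db-m, search-1, worker-1, worker-2: 20 each.
    db-m: 47+20 = 67 ≤ 80
    search-1: 110+20 = 130 ≤ 130
    worker-1: 97+20 = 117 ≤ 150
    worker-2: 100+20 = 120 ≤ 150
Round 3 — lb-1 crashes.
  lb-1 sheds 97 req/s to worker-1: 97 each.
    worker-1: 117+97 = 214 > 150
Round 4 — worker-1 crashes.
  worker-1 sheds 214 req/s to app-b, db-m: 107 each.
    app-b: 20+107 = 127 > 70
    db-m: 67+107 = 174 > 80
Round 5 — app-b, db-m crash.
  app-b sheds 127 req/s to app-a, edge-1: 63 each (1 lost).
    app-a: 10+63 = 73 > 60
    edge-1: 30+63 = 93 > 60
  db-m sheds 174 req/s to edge-1: 174 each.
    edge-1: 93+174 = 267 > 60
Round 6 — app-a, edge-1 crash.
  app-a sheds 73 req/s: no online neighbours, lost.
  edge-1 sheds 267 req/s to search-1, worker-2: 133 each (1 lost).
    search-1: 130+133 = 263 > 130
    worker-2: 120+133 = 253 > 150
Round 7 — search-1, worker-2 crash.
  search-1 sheds 263 req/s: no online neighbours, lost.
  worker-2 sheds 253 req/s: no online neighbours, lost.
No further crashes.

app-a, app-b, cache-1, db-m, db-r, edge-1, edge-2, lb-1, search-1, worker-1, worker-2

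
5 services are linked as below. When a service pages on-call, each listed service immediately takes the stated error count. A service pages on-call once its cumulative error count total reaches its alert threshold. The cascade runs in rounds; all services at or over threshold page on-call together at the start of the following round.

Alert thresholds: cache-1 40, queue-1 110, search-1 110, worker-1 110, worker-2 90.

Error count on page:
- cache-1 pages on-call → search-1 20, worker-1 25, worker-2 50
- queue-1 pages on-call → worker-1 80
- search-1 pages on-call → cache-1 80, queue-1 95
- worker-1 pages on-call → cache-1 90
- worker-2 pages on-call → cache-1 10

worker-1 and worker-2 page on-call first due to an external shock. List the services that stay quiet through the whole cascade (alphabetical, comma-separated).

Round 1 — worker-1, worker-2 page on-call (initial).
  cache-1: +90+10 → 100 ≥ 40
Round 2 — cache-1 pages on-call.
  search-1: +20 → 20 < 110
No further pages.

queue-1, search-1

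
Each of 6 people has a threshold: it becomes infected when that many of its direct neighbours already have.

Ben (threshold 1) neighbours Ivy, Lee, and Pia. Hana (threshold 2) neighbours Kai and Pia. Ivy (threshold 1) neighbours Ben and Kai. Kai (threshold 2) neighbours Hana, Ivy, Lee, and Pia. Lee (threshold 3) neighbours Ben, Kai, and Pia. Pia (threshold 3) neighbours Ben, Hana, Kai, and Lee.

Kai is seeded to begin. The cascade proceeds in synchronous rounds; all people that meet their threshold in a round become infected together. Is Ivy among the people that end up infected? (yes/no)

Round 1 — Kai becomes infected (initial).
Round 2 — checking thresholds:
  Hana: 1 of 2 neighbours < 2, below threshold.
  Ivy: 1 of 2 neighbours ≥ 1, becomes infected.
  Lee: 1 of 3 neighbours < 3, below threshold.
  Pia: 1 of 4 neighbours < 3, below threshold.
Round 3 — checking thresholds:
  Ben: 1 of 3 neighbours ≥ 1, becomes infected.
  Hana: 1 of 2 neighbours < 2, below threshold.
  Lee: 1 of 3 neighbours < 3, below threshold.
  Pia: 1 of 4 neighbours < 3, below threshold.
Round 4 — no new infections; cascade stops.

yes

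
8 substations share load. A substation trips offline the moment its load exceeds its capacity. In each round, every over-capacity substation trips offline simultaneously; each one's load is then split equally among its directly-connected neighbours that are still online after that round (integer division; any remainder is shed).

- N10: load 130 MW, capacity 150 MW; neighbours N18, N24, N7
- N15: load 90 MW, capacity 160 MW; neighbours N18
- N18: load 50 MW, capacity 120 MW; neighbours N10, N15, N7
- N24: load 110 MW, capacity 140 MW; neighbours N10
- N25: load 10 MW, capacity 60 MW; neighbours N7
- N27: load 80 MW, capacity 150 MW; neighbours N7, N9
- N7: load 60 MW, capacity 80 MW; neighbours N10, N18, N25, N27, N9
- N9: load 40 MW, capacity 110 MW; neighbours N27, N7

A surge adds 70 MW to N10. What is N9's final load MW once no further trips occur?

Round 1 — N10 at 200 > 150. N10 trips offline.
  N10 sheds 200 MW to N18, N24, N7: 66 each (2 lost).
    N18: 50+66 = 116 ≤ 120
    N24: 110+66 = 176 > 140
    N7: 60+66 = 126 > 80
Round 2 — N24, N7 trip offline.
  N24 sheds 176 MW: no online neighbours, lost.
  N7 sheds 126 MW to N18, N25, N27, N9: 31 each (2 lost).
    N18: 116+31 = 147 > 120
    N25: 10+31 = 41 ≤ 60
    N27: 80+31 = 111 ≤ 150
    N9: 40+31 = 71 ≤ 110
Round 3 — N18 trips offline.
  N18 sheds 147 MW to N15: 147 each.
    N15: 90+147 = 237 > 160
Round 4 — N15 trips offline.
  N15 sheds 237 MW: no online neighbours, lost.
No further trips.

71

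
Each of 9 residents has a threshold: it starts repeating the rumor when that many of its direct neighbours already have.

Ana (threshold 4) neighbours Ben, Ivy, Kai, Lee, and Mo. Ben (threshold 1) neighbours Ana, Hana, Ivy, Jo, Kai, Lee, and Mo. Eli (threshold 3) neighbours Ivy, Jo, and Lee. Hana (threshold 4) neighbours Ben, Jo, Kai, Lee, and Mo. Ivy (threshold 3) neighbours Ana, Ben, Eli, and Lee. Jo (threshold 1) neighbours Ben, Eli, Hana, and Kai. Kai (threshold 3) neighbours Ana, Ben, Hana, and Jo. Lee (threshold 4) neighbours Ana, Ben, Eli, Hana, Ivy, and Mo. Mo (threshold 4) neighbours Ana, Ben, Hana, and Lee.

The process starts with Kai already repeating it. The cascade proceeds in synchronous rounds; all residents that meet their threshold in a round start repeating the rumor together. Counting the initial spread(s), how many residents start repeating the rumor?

Round 1 — Kai starts repeating the rumor (initial).
Round 2 — checking thresholds:
  Ana: 1 of 5 neighbours < 4, holds.
  Ben: 1 of 7 neighbours ≥ 1, starts repeating the rumor.
  Hana: 1 of 5 neighbours < 4, holds.
  Jo: 1 of 4 neighbours ≥ 1, starts repeating the rumor.
Round 3 — no new spreads; cascade stops.

3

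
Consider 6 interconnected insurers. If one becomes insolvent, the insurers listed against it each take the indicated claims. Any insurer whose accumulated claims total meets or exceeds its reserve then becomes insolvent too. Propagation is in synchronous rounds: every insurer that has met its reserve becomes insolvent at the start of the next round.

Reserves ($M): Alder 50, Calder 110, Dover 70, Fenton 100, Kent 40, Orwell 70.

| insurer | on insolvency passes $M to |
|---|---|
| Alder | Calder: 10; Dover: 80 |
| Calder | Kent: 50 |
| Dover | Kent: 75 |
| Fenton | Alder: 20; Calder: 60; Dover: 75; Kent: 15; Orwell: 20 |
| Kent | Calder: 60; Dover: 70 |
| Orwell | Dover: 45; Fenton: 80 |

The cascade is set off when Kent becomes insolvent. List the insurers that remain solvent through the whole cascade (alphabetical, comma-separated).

Round 1 — Kent becomes insolvent (initial).
  Calder: +60 → 60 < 110
  Dover: +70 → 70 ≥ 70
Round 2 — Dover becomes insolvent.
No further insolvencies.

Alder, Calder, Fenton, Orwell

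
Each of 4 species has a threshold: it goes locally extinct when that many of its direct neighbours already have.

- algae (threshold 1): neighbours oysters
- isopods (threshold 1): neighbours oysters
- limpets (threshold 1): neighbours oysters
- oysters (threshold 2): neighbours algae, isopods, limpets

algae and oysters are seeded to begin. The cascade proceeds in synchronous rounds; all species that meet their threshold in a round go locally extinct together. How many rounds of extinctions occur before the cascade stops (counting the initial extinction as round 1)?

Round 1 — algae, oysters go locally extinct (initial).
Round 2 — checking thresholds:
  isopods: 1 of 1 neighbours ≥ 1, goes locally extinct.
  limpets: 1 of 1 neighbours ≥ 1, goes locally extinct.
Round 3 — no new extinctions; cascade stops.

2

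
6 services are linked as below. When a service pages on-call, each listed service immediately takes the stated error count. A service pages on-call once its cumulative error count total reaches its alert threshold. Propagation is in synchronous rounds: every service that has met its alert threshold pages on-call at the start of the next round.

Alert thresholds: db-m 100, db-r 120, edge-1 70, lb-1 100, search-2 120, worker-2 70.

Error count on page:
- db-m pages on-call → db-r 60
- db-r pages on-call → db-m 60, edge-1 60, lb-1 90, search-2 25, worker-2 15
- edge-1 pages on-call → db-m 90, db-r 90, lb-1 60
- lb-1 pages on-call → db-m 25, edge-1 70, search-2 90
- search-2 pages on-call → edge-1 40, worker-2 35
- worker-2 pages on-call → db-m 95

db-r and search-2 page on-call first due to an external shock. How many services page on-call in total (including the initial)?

5

Round 1 — db-r, search-2 page on-call (initial).
  db-m: +60 → 60 < 100
  edge-1: +60+40 → 100 ≥ 70
  lb-1: +90 → 90 < 100
  worker-2: +15+35 → 50 < 70
Round 2 — edge-1 pages on-call.
  db-m: +90 → 150 ≥ 100
  lb-1: +60 → 150 ≥ 100
Round 3 — db-m, lb-1 page on-call.
No further pages.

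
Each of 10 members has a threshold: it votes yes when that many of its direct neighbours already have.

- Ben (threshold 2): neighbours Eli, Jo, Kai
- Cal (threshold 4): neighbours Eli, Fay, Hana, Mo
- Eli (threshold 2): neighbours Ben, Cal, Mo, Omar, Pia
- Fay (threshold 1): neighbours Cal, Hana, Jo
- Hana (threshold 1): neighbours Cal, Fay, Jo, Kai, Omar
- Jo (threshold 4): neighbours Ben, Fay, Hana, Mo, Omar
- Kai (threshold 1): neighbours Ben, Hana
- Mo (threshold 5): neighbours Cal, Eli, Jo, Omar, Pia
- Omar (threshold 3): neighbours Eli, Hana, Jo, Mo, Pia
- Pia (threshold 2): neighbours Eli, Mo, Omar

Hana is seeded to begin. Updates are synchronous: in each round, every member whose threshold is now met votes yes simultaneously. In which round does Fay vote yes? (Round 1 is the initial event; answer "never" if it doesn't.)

Round 1 — Hana votes yes (initial).
Round 2 — checking thresholds:
  Cal: 1 of 4 neighbours < 4, not yet.
  Fay: 1 of 3 neighbours ≥ 1, votes yes.
  Jo: 1 of 5 neighbours < 4, not yet.
  Kai: 1 of 2 neighbours ≥ 1, votes yes.
  Omar: 1 of 5 neighbours < 3, not yet.
Round 3 — no new yes votes; cascade stops.

2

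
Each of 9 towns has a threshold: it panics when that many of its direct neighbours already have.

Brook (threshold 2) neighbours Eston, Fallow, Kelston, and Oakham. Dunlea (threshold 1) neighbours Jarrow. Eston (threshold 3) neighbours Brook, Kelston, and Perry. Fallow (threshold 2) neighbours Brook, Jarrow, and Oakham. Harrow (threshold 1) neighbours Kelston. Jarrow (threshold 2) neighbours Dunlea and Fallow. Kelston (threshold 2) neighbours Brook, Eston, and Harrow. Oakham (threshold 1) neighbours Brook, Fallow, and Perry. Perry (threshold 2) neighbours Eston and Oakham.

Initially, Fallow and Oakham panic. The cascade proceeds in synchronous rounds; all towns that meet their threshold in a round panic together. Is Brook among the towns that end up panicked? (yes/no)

yes

Round 1 — Fallow, Oakham panic (initial).
Round 2 — checking thresholds:
  Brook: 2 of 4 neighbours ≥ 2, panics.
  Jarrow: 1 of 2 neighbours < 2, below threshold.
  Perry: 1 of 2 neighbours < 2, below threshold.
Round 3 — no new panics; cascade stops.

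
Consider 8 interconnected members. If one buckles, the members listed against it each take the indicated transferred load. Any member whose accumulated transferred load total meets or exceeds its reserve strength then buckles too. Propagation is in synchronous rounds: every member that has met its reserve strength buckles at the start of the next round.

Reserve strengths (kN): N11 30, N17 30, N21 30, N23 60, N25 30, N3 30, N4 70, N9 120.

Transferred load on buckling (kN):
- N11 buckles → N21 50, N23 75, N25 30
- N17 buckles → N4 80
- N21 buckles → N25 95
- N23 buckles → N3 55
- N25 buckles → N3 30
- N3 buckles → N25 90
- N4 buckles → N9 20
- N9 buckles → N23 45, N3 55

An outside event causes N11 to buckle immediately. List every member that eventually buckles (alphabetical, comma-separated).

N11, N21, N23, N25, N3

Round 1 — N11 buckles (initial).
  N21: +50 → 50 ≥ 30
  N23: +75 → 75 ≥ 60
  N25: +30 → 30 ≥ 30
Round 2 — N21, N23, N25 buckle.
  N3: +55+30 → 85 ≥ 30
Round 3 — N3 buckles.
No further bucklings.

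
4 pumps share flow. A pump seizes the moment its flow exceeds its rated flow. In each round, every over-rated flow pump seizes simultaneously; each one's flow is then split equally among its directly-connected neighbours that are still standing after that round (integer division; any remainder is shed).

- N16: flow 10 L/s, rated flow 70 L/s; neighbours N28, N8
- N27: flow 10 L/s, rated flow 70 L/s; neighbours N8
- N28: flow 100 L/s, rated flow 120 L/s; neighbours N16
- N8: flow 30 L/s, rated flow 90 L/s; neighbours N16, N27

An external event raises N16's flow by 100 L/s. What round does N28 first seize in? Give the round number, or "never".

Round 1 — N16 at 110 > 70. N16 seizes.
  N16 sheds 110 L/s to N28, N8: 55 each.
    N28: 100+55 = 155 > 120
    N8: 30+55 = 85 ≤ 90
Round 2 — N28 seizes.
  N28 sheds 155 L/s: no online neighbours, lost.
No further seizures.

2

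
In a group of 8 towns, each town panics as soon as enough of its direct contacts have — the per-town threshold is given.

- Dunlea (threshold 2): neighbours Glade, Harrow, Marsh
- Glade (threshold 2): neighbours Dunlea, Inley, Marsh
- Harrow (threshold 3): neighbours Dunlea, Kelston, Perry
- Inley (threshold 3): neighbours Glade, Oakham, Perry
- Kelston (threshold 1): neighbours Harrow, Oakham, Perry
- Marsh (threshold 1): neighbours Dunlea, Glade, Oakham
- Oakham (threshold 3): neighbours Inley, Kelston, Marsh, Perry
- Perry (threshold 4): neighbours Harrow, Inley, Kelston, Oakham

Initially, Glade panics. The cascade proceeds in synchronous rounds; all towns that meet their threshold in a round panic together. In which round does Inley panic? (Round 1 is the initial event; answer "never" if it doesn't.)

Round 1 — Glade panics (initial).
Round 2 — checking thresholds:
  Dunlea: 1 of 3 neighbours < 2, not yet.
  Inley: 1 of 3 neighbours < 3, not yet.
  Marsh: 1 of 3 neighbours ≥ 1, panics.
Round 3 — checking thresholds:
  Dunlea: 2 of 3 neighbours ≥ 2, panics.
  Inley: 1 of 3 neighbours < 3, not yet.
  Oakham: 1 of 4 neighbours < 3, not yet.
Round 4 — no new panics; cascade stops.

never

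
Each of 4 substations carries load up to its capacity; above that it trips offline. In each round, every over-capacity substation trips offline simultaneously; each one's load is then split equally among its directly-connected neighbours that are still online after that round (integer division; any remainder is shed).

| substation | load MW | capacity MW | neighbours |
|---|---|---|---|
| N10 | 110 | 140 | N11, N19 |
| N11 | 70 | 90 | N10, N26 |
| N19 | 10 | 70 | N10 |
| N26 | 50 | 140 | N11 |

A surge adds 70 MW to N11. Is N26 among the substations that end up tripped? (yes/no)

Round 1 — N11 at 140 > 90. N11 trips offline.
  N11 sheds 140 MW to N10, N26: 70 each.
    N10: 110+70 = 180 > 140
    N26: 50+70 = 120 ≤ 140
Round 2 — N10 trips offline.
  N10 sheds 180 MW to N19: 180 each.
    N19: 10+180 = 190 > 70
Round 3 — N19 trips offline.
  N19 sheds 190 MW: no online neighbours, lost.
No further trips.

no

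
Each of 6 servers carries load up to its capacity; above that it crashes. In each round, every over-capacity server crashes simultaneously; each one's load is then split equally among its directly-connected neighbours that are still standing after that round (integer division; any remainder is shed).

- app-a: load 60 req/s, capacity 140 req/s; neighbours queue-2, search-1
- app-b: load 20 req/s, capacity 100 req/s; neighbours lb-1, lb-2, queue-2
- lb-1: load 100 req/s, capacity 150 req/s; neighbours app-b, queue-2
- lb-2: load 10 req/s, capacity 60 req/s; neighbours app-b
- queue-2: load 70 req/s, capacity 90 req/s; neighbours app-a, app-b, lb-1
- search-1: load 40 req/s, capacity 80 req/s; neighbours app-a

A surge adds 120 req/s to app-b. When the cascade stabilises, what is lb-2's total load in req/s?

Round 1 — app-b at 140 > 100. app-b crashes.
  app-b sheds 140 req/s to lb-1, lb-2, queue-2: 46 each (2 lost).
    lb-1: 100+46 = 146 ≤ 150
    lb-2: 10+46 = 56 ≤ 60
    queue-2: 70+46 = 116 > 90
Round 2 — queue-2 crashes.
  queue-2 sheds 116 req/s to app-a, lb-1: 58 each.
    app-a: 60+58 = 118 ≤ 140
    lb-1: 146+58 = 204 > 150
Round 3 — lb-1 crashes.
  lb-1 sheds 204 req/s: no online neighbours, lost.
No further crashes.

56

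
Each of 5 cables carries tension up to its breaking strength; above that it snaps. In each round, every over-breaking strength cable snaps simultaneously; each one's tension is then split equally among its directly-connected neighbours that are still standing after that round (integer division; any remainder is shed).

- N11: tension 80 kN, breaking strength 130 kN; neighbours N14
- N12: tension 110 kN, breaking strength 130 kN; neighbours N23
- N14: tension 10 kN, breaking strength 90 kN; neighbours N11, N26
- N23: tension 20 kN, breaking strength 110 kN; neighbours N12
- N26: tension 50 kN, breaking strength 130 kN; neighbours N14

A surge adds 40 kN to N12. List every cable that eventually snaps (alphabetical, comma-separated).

Round 1 — N12 at 150 > 130. N12 snaps.
  N12 sheds 150 kN to N23: 150 each.
    N23: 20+150 = 170 > 110
Round 2 — N23 snaps.
  N23 sheds 170 kN: no online neighbours, lost.
No further breaks.

N12, N23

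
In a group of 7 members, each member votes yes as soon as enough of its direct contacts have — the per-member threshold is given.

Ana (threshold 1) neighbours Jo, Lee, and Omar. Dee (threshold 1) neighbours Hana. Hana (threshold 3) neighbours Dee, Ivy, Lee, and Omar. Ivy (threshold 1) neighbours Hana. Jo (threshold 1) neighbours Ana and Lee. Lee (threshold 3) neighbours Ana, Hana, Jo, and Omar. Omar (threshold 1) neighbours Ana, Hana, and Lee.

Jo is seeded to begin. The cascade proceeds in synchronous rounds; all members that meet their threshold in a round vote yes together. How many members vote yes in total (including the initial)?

4

Round 1 — Jo votes yes (initial).
Round 2 — checking thresholds:
  Ana: 1 of 3 neighbours ≥ 1, votes yes.
  Lee: 1 of 4 neighbours < 3, holds.
Round 3 — checking thresholds:
  Lee: 2 of 4 neighbours < 3, holds.
  Omar: 1 of 3 neighbours ≥ 1, votes yes.
Round 4 — checking thresholds:
  Hana: 1 of 4 neighbours < 3, holds.
  Lee: 3 of 4 neighbours ≥ 3, votes yes.
Round 5 — no new yes votes; cascade stops.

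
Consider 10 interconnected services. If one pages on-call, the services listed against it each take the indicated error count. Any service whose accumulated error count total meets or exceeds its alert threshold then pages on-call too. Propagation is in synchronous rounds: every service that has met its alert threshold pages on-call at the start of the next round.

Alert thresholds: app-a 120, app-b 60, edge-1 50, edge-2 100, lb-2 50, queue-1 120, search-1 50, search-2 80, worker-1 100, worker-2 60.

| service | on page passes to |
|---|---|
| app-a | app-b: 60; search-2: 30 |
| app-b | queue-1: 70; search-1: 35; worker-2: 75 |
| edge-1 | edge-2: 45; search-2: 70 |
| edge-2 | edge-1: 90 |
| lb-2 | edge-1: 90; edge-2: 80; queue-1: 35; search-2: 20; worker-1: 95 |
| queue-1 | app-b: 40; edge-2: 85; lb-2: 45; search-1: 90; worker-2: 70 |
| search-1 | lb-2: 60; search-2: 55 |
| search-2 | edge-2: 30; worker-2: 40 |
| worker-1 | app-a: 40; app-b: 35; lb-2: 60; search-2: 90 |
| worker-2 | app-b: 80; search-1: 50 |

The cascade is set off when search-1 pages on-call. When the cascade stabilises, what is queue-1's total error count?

Round 1 — search-1 pages on-call (initial).
  lb-2: +60 → 60 ≥ 50
  search-2: +55 → 55 < 80
Round 2 — lb-2 pages on-call.
  edge-1: +90 → 90 ≥ 50
  edge-2: +80 → 80 < 100
  queue-1: +35 → 35 < 120
  search-2: +20 → 75 < 80
  worker-1: +95 → 95 < 100
Round 3 — edge-1 pages on-call.
  edge-2: +45 → 125 ≥ 100
  search-2: +70 → 145 ≥ 80
Round 4 — edge-2, search-2 page on-call.
  worker-2: +40 → 40 < 60
No further pages.

35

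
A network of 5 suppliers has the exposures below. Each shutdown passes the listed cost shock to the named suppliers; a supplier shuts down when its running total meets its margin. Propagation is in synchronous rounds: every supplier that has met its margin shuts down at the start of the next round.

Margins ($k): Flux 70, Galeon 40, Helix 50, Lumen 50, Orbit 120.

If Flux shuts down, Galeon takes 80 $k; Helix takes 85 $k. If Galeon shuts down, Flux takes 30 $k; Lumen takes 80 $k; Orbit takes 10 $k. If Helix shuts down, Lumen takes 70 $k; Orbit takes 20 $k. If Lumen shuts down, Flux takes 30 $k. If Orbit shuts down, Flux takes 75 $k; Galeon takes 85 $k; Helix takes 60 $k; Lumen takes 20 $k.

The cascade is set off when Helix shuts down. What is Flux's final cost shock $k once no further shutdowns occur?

30

Round 1 — Helix shuts down (initial).
  Lumen: +70 → 70 ≥ 50
  Orbit: +20 → 20 < 120
Round 2 — Lumen shuts down.
  Flux: +30 → 30 < 70
No further shutdowns.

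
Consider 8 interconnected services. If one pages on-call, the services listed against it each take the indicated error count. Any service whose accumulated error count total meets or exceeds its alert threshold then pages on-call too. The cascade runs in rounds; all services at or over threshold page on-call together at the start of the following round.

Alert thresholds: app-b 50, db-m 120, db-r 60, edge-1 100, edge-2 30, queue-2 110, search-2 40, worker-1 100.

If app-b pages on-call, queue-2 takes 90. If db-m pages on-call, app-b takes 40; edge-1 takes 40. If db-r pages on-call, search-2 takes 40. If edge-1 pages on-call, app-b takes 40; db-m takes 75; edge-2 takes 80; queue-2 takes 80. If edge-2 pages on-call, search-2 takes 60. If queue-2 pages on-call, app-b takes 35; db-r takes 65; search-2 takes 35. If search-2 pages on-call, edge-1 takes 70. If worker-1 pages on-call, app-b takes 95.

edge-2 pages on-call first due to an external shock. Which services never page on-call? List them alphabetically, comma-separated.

app-b, db-m, db-r, edge-1, queue-2, worker-1

Round 1 — edge-2 pages on-call (initial).
  search-2: +60 → 60 ≥ 40
Round 2 — search-2 pages on-call.
  edge-1: +70 → 70 < 100
No further pages.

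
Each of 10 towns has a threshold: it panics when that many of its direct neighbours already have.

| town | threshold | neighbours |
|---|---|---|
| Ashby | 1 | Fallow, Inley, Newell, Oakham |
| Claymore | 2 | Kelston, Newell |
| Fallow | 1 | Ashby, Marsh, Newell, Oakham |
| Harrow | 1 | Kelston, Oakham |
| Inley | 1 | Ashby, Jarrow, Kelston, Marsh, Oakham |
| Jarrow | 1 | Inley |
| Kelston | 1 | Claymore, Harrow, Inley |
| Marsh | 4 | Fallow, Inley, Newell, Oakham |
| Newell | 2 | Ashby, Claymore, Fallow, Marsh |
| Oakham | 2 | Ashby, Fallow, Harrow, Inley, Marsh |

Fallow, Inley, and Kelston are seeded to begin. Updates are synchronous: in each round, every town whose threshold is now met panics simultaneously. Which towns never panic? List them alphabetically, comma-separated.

none

Round 1 — Fallow, Inley, Kelston panic (initial).
Round 2 — checking thresholds:
  Ashby: 2 of 4 neighbours ≥ 1, panics.
  Claymore: 1 of 2 neighbours < 2, below threshold.
  Harrow: 1 of 2 neighbours ≥ 1, panics.
  Jarrow: 1 of 1 neighbours ≥ 1, panics.
  Marsh: 2 of 4 neighbours < 4, below threshold.
  Newell: 1 of 4 neighbours < 2, below threshold.
  Oakham: 2 of 5 neighbours ≥ 2, panics.
Round 3 — checking thresholds:
  Claymore: 1 of 2 neighbours < 2, below threshold.
  Marsh: 3 of 4 neighbours < 4, below threshold.
  Newell: 2 of 4 neighbours ≥ 2, panics.
Round 4 — checking thresholds:
  Claymore: 2 of 2 neighbours ≥ 2, panics.
  Marsh: 4 of 4 neighbours ≥ 4, panics.
Round 5 — no new panics; cascade stops.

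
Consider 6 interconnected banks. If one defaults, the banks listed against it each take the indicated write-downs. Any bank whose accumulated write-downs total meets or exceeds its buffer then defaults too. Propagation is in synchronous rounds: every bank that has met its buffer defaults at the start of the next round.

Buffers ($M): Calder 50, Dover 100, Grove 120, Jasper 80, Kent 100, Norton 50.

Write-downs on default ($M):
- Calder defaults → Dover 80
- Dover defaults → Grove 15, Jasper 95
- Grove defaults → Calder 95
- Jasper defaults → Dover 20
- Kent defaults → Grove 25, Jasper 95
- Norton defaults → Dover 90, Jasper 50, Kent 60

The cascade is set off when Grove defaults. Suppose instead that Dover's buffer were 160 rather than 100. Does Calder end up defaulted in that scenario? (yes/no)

With Dover's buffer at 160:
Round 1 — Grove defaults (initial).
  Calder: +95 → 95 ≥ 50
Round 2 — Calder defaults.
  Dover: +80 → 80 < 160
No further defaults.

yes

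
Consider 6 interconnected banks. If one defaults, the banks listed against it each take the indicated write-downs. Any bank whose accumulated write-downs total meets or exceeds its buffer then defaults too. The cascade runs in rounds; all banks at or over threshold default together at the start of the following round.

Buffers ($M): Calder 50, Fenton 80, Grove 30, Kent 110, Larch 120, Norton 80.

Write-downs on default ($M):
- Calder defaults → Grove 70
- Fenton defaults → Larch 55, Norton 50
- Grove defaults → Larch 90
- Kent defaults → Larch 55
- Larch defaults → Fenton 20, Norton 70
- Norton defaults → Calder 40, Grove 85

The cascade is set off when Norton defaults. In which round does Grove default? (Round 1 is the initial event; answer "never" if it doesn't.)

2

Round 1 — Norton defaults (initial).
  Calder: +40 → 40 < 50
  Grove: +85 → 85 ≥ 30
Round 2 — Grove defaults.
  Larch: +90 → 90 < 120
No further defaults.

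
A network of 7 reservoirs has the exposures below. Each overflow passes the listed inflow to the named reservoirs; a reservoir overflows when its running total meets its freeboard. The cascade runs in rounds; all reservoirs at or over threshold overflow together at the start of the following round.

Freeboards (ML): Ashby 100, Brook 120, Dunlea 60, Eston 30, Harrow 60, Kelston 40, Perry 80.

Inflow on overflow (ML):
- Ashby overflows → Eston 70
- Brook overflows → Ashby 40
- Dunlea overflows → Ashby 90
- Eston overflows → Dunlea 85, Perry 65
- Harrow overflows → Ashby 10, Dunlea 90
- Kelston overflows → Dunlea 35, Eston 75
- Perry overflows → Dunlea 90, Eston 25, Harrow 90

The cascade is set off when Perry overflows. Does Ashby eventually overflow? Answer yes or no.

yes

Round 1 — Perry overflows (initial).
  Dunlea: +90 → 90 ≥ 60
  Eston: +25 → 25 < 30
  Harrow: +90 → 90 ≥ 60
Round 2 — Dunlea, Harrow overflow.
  Ashby: +90+10 → 100 ≥ 100
Round 3 — Ashby overflows.
  Eston: +70 → 95 ≥ 30
Round 4 — Eston overflows.
No further overflows.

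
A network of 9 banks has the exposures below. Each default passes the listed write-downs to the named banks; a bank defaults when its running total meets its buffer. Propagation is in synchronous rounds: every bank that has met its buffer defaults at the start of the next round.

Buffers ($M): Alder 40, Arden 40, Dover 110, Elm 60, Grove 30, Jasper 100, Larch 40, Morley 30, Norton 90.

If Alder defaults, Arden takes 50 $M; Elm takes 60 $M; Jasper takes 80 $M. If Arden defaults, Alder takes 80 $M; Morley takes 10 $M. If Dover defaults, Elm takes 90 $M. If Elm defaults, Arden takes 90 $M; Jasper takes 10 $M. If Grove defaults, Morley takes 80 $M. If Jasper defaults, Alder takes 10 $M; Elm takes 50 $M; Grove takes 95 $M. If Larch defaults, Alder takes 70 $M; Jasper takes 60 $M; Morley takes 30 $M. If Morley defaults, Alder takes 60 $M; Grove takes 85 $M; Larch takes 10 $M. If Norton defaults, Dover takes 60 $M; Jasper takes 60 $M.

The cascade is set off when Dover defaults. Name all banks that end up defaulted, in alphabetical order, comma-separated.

Round 1 — Dover defaults (initial).
  Elm: +90 → 90 ≥ 60
Round 2 — Elm defaults.
  Arden: +90 → 90 ≥ 40
  Jasper: +10 → 10 < 100
Round 3 — Arden defaults.
  Alder: +80 → 80 ≥ 40
  Morley: +10 → 10 < 30
Round 4 — Alder defaults.
  Jasper: +80 → 90 < 100
No further defaults.

Alder, Arden, Dover, Elm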